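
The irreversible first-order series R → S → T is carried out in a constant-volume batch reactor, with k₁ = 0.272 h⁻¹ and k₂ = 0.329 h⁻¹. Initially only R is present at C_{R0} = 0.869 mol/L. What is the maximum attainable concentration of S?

0.290 mol/L

At the optimum, C_{S,max}/C_{R0} = (k₁/k₂)^[k₂/(k₂−k₁)].
= (0.272/0.329)^(0.329/(0.329−0.272)) = (0.8267)^(5.772) = 0.3335.
C_{S,max} = 0.3335×0.869 = 0.290 mol/L.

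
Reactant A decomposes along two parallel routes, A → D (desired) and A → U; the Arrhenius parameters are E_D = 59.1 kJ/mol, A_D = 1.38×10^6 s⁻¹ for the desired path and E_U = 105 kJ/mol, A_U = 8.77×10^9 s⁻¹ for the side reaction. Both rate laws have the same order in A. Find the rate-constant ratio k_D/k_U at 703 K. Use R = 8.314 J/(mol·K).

0.405

k_D/k_U = (A_D/A_U)·exp[−(E_D−E_U)/(RT)] = (A_D/A_U)·exp[(E_U−E_D)/(RT)].
(E_U−E_D)/(RT) = (105−59.1)×10³/(8.314×703) = 45900/5845 = 7.853.
k_D/k_U = (1.38×10^6/8.77×10^9)·exp(7.853) = 1.574×10^-4 × 2574 = 0.405.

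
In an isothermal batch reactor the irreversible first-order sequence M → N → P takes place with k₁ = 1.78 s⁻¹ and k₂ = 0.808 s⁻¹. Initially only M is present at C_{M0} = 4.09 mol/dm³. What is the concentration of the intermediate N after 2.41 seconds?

For first-order series with pure M initially, C_N(t) = k₁C_{M0}/(k₂−k₁)·(e^(−k₁t) − e^(−k₂t)).
e^(−k₁t) = e^(−1.78×2.41) = e^(−4.290) = 0.01371; e^(−k₂t) = e^(−1.947) = 0.1427.
C_N = 1.78×4.09/(0.808−1.78) × (0.01371−0.1427) = (-7.490)×(-0.1290) = 0.9659 mol/dm³.

0.966 mol/dm³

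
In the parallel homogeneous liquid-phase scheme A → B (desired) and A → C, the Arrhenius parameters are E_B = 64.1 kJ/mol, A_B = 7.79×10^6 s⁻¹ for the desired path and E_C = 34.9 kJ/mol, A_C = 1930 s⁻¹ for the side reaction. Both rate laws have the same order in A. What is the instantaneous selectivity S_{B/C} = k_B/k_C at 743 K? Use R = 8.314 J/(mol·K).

35.7

With equal orders, S_{B/C} = k_B/k_C = (A_B/A_C)·exp[(E_C−E_B)/(RT)].
(E_C−E_B)/(RT) = (34.9−64.1)×10³/(8.314×743) = -29200/6177 = -4.727.
k_B/k_C = (7.79×10^6/1930)·exp(-4.727) = 4036 × 0.008853 = 35.7.
Since E_B > E_C, raising the temperature improves selectivity toward B.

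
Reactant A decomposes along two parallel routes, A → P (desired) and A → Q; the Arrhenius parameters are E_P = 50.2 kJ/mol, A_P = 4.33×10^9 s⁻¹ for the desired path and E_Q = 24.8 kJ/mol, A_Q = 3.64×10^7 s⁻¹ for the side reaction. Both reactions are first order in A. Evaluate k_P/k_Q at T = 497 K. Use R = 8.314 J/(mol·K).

0.255

With equal orders, S_{P/Q} = k_P/k_Q = (A_P/A_Q)·exp[(E_Q−E_P)/(RT)].
(E_Q−E_P)/(RT) = (24.8−50.2)×10³/(8.314×497) = -25400/4132 = -6.147.
k_P/k_Q = (4.33×10^9/3.64×10^7)·exp(-6.147) = 119.0 × 0.002140 = 0.255.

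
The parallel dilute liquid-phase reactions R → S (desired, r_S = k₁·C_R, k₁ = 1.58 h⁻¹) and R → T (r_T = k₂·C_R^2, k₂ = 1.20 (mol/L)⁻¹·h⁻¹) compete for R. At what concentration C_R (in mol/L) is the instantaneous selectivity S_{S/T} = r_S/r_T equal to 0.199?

6.62 mol/L

S_{S/T} = (k₁/k₂)·C_R⁻¹ ⇒ C_R = (S·k₂/k₁)^(-1).
= (0.199×1.20/1.58)^(-1) = (0.1511)^(-1) = 6.62 mol/L.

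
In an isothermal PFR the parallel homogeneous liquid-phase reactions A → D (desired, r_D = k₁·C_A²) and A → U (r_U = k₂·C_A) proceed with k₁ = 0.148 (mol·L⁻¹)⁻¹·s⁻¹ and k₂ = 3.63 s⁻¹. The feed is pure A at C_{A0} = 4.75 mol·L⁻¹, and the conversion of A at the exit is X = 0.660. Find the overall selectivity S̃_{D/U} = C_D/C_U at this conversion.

C_A = C_{A0}(1−X) = 1.615 mol·L⁻¹.
Along a PFR/batch, dC_U/dC_A = −r_U/(r_D+r_U) = −k₂/(k₂+k₁·C_A).
Integrating from C_{A0} to C_A: C_U = (3.63/0.148)·ln[(3.63+0.148·4.75)/(3.63+0.148·1.61)] = 24.53·ln(4.333/3.869) = 2.778 mol·L⁻¹.
Then C_D = (C_{A0}−C_A) − C_U = 3.135 − 2.778 = 0.3571 mol·L⁻¹.
S̃_{D/U} = C_D/C_U = 0.3571/2.778 = 0.129.

0.129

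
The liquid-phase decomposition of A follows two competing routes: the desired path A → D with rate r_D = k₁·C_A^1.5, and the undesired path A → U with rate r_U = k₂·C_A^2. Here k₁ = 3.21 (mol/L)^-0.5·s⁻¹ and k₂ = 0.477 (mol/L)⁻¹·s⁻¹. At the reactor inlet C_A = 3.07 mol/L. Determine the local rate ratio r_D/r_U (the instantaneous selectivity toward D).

3.84

S_{D/U} = r_D/r_U = (k₁·C_A^1.5)/(k₂·C_A^2) = (k₁/k₂)·C_A^-0.5.
= (3.21×3.070^1.5) / (0.477×3.070^2) = 17.27/4.496 = 3.84.
The undesired path is higher order in A, so low C_A (CSTR or dilute feed) favours D.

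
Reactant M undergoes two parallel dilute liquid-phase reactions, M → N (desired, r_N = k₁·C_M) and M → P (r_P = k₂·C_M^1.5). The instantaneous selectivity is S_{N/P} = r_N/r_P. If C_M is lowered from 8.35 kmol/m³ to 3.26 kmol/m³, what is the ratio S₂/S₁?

S_{N/P} = (k₁/k₂)·C_M^-0.5, so S₂/S₁ = (C_{M,2}/C_{M,1})^-0.5.
= (3.26/8.35)^(-0.5) = (0.3904)^(-0.5) = 1.60.

1.60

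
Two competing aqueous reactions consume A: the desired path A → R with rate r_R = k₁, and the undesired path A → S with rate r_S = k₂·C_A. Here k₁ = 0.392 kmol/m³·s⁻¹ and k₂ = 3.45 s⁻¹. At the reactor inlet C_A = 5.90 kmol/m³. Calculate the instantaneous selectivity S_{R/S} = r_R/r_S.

S_{R/S} = r_R/r_S = (k₁)/(k₂·C_A) = (k₁/k₂)·C_A⁻¹.
= (0.392) / (3.45×5.900) = 0.3920/20.36 = 0.0193.
The undesired path is higher order in A, so low C_A (CSTR or dilute feed) favours R.

0.0193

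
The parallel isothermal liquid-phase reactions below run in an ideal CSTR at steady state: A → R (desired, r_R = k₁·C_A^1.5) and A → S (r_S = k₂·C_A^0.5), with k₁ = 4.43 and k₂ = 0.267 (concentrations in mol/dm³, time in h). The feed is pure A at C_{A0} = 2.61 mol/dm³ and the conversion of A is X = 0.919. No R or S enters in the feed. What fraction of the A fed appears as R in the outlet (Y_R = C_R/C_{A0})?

0.715

Exit C_A = C_{A0}(1−X) = 2.61×0.0810 = 0.2114 mol/dm³.
Rates in a CSTR are evaluated at the outlet concentration: r_R = 4.43×0.2114^1.5 = 0.4306, r_S = 0.267×0.2114^0.5 = 0.1228.
Fraction of consumed A going to R: r_R/(r_R+r_S) = 0.7782.
C_R = 0.7782·C_{A0}·X = 0.7782×2.61×0.919 = 1.87 mol/dm³; Y_R = C_R/C_{A0} = 0.715.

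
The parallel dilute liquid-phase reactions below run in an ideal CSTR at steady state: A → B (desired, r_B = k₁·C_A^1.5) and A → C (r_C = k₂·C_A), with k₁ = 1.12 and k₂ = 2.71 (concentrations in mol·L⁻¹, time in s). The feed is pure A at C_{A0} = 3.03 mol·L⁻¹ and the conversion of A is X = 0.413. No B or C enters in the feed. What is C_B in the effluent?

0.445 mol·L⁻¹

Exit C_A = C_{A0}(1−X) = 3.03×0.587 = 1.779 mol·L⁻¹.
Rates in a CSTR are evaluated at the outlet concentration: r_B = 1.12×1.779^1.5 = 2.657, r_C = 2.71×1.779 = 4.820.
Fraction of consumed A going to B: r_B/(r_B+r_C) = 0.3553.
C_B = 0.3553·C_{A0}·X = 0.3553×3.03×0.413 = 0.445 mol·L⁻¹.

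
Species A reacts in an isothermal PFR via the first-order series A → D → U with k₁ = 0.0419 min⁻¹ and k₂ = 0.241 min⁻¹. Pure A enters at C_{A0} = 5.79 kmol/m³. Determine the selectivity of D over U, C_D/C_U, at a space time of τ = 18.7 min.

For first-order series with pure A initially, C_D(τ) = k₁C_{A0}/(k₂−k₁)·(e^(−k₁τ) − e^(−k₂τ)).
e^(−k₁τ) = e^(−0.0419×18.7) = e^(−0.7835) = 0.4568; e^(−k₂τ) = e^(−4.507) = 0.01103.
C_D = 0.0419×5.79/(0.241−0.0419) × (0.4568−0.01103) = 1.218×0.4458 = 0.5431 kmol/m³.
C_A = C_{A0}e^(−k₁τ) = 2.645 kmol/m³, so C_U = C_{A0}−C_A−C_D = 2.602 kmol/m³; C_D/C_U = 0.209.

0.209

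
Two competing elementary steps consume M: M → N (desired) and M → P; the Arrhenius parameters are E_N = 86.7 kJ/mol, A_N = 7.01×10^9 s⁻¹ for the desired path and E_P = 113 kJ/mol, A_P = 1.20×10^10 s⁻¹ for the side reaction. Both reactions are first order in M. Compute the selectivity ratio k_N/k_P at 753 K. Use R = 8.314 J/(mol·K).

With equal orders, S_{N/P} = k_N/k_P = (A_N/A_P)·exp[(E_P−E_N)/(RT)].
(E_P−E_N)/(RT) = (113−86.7)×10³/(8.314×753) = 26300/6260 = 4.201.
k_N/k_P = (7.01×10^9/1.20×10^10)·exp(4.201) = 0.5842 × 66.75 = 39.0.

39.0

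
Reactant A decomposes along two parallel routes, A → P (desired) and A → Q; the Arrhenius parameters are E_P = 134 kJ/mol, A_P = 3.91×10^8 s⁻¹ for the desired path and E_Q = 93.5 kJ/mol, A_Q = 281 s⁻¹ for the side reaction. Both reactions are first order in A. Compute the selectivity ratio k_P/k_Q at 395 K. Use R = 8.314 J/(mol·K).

6.13

k_P/k_Q = (A_P/A_Q)·exp[−(E_P−E_Q)/(RT)] = (A_P/A_Q)·exp[(E_Q−E_P)/(RT)].
(E_Q−E_P)/(RT) = (93.5−134)×10³/(8.314×395) = -40500/3284 = -12.33.
k_P/k_Q = (3.91×10^8/281)·exp(-12.33) = 1.391×10^6 × 4.407×10^-6 = 6.13.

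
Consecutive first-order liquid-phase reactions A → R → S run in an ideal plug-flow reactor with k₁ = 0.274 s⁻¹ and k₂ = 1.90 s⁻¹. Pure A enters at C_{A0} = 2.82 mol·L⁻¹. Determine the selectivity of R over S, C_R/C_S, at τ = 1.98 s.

0.290

For first-order series with pure A initially, C_R(τ) = k₁C_{A0}/(k₂−k₁)·(e^(−k₁τ) − e^(−k₂τ)).
e^(−k₁τ) = e^(−0.274×1.98) = e^(−0.5425) = 0.5813; e^(−k₂τ) = e^(−3.762) = 0.02324.
C_R = 0.274×2.82/(1.90−0.274) × (0.5813−0.02324) = 0.4752×0.5580 = 0.2652 mol·L⁻¹.
C_A = C_{A0}e^(−k₁τ) = 1.639 mol·L⁻¹, so C_S = C_{A0}−C_A−C_R = 0.9156 mol·L⁻¹; C_R/C_S = 0.290.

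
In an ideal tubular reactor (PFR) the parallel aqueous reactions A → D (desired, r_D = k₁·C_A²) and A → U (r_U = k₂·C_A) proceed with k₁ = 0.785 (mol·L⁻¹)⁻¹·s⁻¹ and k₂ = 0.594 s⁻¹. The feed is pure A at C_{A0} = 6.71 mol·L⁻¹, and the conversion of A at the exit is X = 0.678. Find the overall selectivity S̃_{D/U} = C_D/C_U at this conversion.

5.40

C_A = C_{A0}(1−X) = 2.161 mol·L⁻¹.
Along a PFR/batch, dC_U/dC_A = −r_U/(r_D+r_U) = −k₂/(k₂+k₁·C_A).
Integrating from C_{A0} to C_A: C_U = (0.594/0.785)·ln[(0.594+0.785·6.71)/(0.594+0.785·2.16)] = 0.7567·ln(5.861/2.290) = 0.7111 mol·L⁻¹.
Then C_D = (C_{A0}−C_A) − C_U = 4.549 − 0.7111 = 3.838 mol·L⁻¹.
S̃_{D/U} = C_D/C_U = 3.838/0.7111 = 5.40.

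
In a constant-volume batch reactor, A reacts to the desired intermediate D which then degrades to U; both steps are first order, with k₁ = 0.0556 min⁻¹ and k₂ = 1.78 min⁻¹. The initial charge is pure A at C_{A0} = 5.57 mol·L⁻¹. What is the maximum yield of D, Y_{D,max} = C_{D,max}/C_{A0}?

0.0279

Evaluating C_D at t_opt = ln(k₂/k₁)/(k₂−k₁) gives C_{D,max}/C_{A0} = (k₁/k₂)^[k₂/(k₂−k₁)].
= (0.0556/1.78)^(1.78/(1.78−0.0556)) = (0.03124)^(1.032) = 0.02793.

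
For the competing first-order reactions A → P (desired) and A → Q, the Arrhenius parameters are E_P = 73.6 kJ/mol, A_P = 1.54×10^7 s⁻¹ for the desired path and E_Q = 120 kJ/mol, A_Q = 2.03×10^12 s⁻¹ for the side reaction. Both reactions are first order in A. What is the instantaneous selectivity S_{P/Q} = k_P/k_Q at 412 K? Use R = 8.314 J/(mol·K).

Since both paths have the same order in A, the concentration cancels and S_{P/Q} = k_P/k_Q = (A_P/A_Q)·exp[(E_Q−E_P)/(RT)].
(E_Q−E_P)/(RT) = (120−73.6)×10³/(8.314×412) = 46400/3425 = 13.55.
k_P/k_Q = (1.54×10^7/2.03×10^12)·exp(13.55) = 7.586×10^-6 × 7.637×10^5 = 5.79.
Since E_P < E_Q, lowering the temperature improves selectivity toward P.

5.79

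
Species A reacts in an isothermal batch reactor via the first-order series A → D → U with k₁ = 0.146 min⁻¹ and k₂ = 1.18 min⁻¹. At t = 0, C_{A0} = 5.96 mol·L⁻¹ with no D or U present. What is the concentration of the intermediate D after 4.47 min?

Solving the coupled first-order balances gives C_D(t) = [k₁/(k₂−k₁)]·C_{A0}·(e^(−k₁t) − e^(−k₂t)).
e^(−k₁t) = e^(−0.146×4.47) = e^(−0.6526) = 0.5207; e^(−k₂t) = e^(−5.275) = 0.005120.
C_D = 0.146×5.96/(1.18−0.146) × (0.5207−0.005120) = 0.8415×0.5156 = 0.4339 mol·L⁻¹.

0.434 mol·L⁻¹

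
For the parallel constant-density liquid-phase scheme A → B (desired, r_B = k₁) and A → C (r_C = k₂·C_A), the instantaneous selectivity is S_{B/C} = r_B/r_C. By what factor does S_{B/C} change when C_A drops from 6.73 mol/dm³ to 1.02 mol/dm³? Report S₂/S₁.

6.60

S_{B/C} = (k₁/k₂)·C_A⁻¹, so S₂/S₁ = (C_{A,2}/C_{A,1})⁻¹.
= 6.73/1.02 = 6.60.
Selectivity toward B rises as C_A falls — low-concentration operation is favoured.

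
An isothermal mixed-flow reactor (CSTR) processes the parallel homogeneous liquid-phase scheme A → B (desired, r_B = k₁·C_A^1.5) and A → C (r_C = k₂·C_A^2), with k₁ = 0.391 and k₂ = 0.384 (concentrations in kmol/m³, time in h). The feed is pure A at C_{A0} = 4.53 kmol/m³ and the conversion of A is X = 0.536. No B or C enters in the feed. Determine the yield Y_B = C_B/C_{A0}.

0.221

Exit C_A = C_{A0}(1−X) = 4.53×0.464 = 2.102 kmol/m³.
A CSTR operates uniformly at the exit composition, giving r_B = 1.192 and r_C = 1.697 (each k·C_A^n at C_A = 2.102).
Fraction of consumed A going to B: r_B/(r_B+r_C) = 0.4126.
C_B = 0.4126·C_{A0}·X = 0.4126×4.53×0.536 = 1.00 kmol/m³; Y_B = C_B/C_{A0} = 0.221.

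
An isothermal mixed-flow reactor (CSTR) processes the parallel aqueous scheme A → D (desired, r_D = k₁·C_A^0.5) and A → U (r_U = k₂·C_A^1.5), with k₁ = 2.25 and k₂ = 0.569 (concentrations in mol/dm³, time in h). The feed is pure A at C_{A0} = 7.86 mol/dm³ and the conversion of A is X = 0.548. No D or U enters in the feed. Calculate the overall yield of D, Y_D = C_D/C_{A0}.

0.289

Exit C_A = C_{A0}(1−X) = 7.86×0.452 = 3.553 mol/dm³.
Rates in a CSTR are evaluated at the outlet concentration: r_D = 2.25×3.553^0.5 = 4.241, r_U = 0.569×3.553^1.5 = 3.810.
Fraction of consumed A going to D: r_D/(r_D+r_U) = 0.5267.
C_D = 0.5267·C_{A0}·X = 0.5267×7.86×0.548 = 2.27 mol/dm³; Y_D = C_D/C_{A0} = 0.289.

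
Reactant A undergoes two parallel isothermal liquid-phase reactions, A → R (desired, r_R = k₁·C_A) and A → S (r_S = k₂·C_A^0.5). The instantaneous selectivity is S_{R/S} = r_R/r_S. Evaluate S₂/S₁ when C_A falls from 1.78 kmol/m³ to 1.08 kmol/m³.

S_{R/S} = (k₁/k₂)·C_A^0.5, so S₂/S₁ = (C_{A,2}/C_{A,1})^0.5.
= (1.08/1.78)^0.5 = (0.6067)^0.5 = 0.779.

0.779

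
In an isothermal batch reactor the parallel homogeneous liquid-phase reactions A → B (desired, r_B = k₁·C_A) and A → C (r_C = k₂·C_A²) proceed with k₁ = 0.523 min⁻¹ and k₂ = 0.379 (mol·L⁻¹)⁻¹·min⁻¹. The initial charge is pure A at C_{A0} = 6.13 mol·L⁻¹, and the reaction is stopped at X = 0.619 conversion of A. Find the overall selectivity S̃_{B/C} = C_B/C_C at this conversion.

0.344

C_A = C_{A0}(1−X) = 2.336 mol·L⁻¹.
Along a PFR/batch, dC_B/dC_A = −r_B/(r_B+r_C) = −k₁/(k₁+k₂·C_A).
Integrating from C_{A0} to C_A: C_B = (0.523/0.379)·ln[(0.523+0.379·6.13)/(0.523+0.379·2.34)] = 1.380·ln(2.846/1.408) = 0.9711 mol·L⁻¹.
C_C = (C_{A0}−C_A)−C_B = 2.823 mol·L⁻¹; S̃_{B/C} = 0.9711/2.823 = 0.344.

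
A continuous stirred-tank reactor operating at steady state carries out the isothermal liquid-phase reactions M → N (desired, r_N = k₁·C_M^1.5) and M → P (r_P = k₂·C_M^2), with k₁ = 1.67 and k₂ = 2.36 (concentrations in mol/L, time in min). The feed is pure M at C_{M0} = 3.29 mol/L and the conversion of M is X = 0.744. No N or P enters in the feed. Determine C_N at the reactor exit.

1.07 mol/L

Exit C_M = C_{M0}(1−X) = 3.29×0.256 = 0.8422 mol/L.
A CSTR operates uniformly at the exit composition, giving r_N = 1.291 and r_P = 1.674 (each k·C_M^n at C_M = 0.8422).
Fraction of consumed M going to N: r_N/(r_N+r_P) = 0.4354.
C_N = 0.4354·C_{M0}·X = 0.4354×3.29×0.744 = 1.07 mol/L.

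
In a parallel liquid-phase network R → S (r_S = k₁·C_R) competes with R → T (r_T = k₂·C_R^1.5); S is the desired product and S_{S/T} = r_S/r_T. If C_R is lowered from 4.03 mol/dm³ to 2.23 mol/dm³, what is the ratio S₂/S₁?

1.34

S_{S/T} = (k₁/k₂)·C_R^-0.5, so S₂/S₁ = (C_{R,2}/C_{R,1})^-0.5.
= (2.23/4.03)^(-0.5) = (0.5533)^(-0.5) = 1.34.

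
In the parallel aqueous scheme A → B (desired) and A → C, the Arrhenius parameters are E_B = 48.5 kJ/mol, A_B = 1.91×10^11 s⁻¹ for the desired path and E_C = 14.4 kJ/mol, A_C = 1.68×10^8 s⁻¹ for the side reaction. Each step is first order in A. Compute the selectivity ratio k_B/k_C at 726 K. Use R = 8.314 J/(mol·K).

Since both paths have the same order in A, the concentration cancels and S_{B/C} = k_B/k_C = (A_B/A_C)·exp[(E_C−E_B)/(RT)].
(E_C−E_B)/(RT) = (14.4−48.5)×10³/(8.314×726) = -34100/6036 = -5.649.
k_B/k_C = (1.91×10^11/1.68×10^8)·exp(-5.649) = 1137 × 0.003519 = 4.00.

4.00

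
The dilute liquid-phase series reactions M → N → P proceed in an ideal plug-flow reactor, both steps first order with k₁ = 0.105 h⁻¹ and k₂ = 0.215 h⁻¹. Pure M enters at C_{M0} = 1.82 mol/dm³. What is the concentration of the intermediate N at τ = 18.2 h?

Solving the coupled first-order balances gives C_N(τ) = [k₁/(k₂−k₁)]·C_{M0}·(e^(−k₁τ) − e^(−k₂τ)).
e^(−k₁τ) = e^(−0.105×18.2) = e^(−1.911) = 0.1479; e^(−k₂τ) = e^(−3.913) = 0.01998.
C_N = 0.105×1.82/(0.215−0.105) × (0.1479−0.01998) = 1.737×0.1280 = 0.2223 mol/dm³.

0.222 mol/dm³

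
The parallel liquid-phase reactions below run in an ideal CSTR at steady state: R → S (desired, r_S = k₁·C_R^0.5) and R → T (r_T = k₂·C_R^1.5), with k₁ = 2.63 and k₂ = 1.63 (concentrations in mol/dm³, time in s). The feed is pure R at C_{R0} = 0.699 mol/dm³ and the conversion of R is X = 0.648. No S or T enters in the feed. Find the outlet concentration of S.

Exit C_R = C_{R0}(1−X) = 0.699×0.352 = 0.2460 mol/dm³.
A CSTR operates uniformly at the exit composition, giving r_S = 1.305 and r_T = 0.1989 (each k·C_R^n at C_R = 0.2460).
Fraction of consumed R going to S: r_S/(r_S+r_T) = 0.8677.
C_S = 0.8677·C_{R0}·X = 0.8677×0.699×0.648 = 0.393 mol/dm³.

0.393 mol/dm³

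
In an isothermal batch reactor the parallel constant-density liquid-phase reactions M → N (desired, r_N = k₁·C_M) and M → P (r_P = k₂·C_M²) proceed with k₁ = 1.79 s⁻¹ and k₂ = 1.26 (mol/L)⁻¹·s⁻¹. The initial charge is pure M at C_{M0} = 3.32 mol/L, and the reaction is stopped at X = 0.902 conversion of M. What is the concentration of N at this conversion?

C_M = C_{M0}(1−X) = 0.3254 mol/L.
Along a PFR/batch, dC_N/dC_M = −r_N/(r_N+r_P) = −k₁/(k₁+k₂·C_M).
Integrating from C_{M0} to C_M: C_N = (1.79/1.26)·ln[(1.79+1.26·3.32)/(1.79+1.26·0.325)] = 1.421·ln(5.973/2.200) = 1.419 mol/L.

1.42 mol/L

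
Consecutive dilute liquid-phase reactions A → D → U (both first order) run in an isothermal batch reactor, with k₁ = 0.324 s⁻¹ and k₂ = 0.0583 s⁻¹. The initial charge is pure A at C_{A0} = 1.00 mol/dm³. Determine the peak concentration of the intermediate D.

0.686 mol/dm³

For a first-order series the maximum intermediate yield is C_{D,max}/C_{A0} = (k₁/k₂)^[k₂/(k₂−k₁)].
= (0.324/0.0583)^(0.0583/(0.0583−0.324)) = (5.557)^(-0.2194) = 0.6864.
C_{D,max} = 0.6864×1.00 = 0.686 mol/dm³.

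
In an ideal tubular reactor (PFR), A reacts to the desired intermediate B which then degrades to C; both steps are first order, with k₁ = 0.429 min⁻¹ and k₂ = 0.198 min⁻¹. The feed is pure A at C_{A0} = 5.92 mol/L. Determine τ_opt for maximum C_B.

The intermediate peaks when r₁ = r₂, i.e. k₁e^(−k₁τ) = k₂e^(−k₂τ), giving τ_opt = ln(k₂/k₁)/(k₂−k₁).
= ln(0.198/0.429)/(0.198−0.429) = ln(0.4615)/-0.2310 = -0.7732/-0.2310 = 3.35 min.

3.35 min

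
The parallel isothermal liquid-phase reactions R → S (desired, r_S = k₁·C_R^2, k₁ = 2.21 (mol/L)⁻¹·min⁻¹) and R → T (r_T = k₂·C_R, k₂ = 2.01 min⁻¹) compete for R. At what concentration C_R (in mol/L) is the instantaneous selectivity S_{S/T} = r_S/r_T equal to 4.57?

S_{S/T} = (k₁/k₂)·C_R ⇒ C_R = S·k₂/k₁.
= 4.57×2.01/2.21 = 4.16 mol/L.

4.16 mol/L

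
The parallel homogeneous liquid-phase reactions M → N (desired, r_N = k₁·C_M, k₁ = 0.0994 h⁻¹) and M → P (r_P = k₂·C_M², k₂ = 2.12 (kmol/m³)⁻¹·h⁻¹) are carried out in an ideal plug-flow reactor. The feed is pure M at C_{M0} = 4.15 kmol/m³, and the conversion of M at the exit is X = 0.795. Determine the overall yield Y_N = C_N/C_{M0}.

C_M = C_{M0}(1−X) = 0.8507 kmol/m³.
Along a PFR/batch, dC_N/dC_M = −r_N/(r_N+r_P) = −k₁/(k₁+k₂·C_M).
Integrating from C_{M0} to C_M: C_N = (0.0994/2.12)·ln[(0.0994+2.12·4.15)/(0.0994+2.12·0.851)] = 0.04689·ln(8.897/1.903) = 0.07232 kmol/m³.
Y_N = C_N/C_{M0} = 0.07232/4.15 = 0.0174.

0.0174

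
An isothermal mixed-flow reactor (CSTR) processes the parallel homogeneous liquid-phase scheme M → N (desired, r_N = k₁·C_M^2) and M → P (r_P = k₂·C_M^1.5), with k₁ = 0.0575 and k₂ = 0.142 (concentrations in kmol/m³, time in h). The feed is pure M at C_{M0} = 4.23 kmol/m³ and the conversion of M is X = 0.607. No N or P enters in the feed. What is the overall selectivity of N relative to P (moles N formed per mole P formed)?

Exit C_M = C_{M0}(1−X) = 4.23×0.393 = 1.662 kmol/m³.
In a CSTR the entire volume is at exit conditions, so r_N = 0.0575×1.662^2 = 0.1589 and r_P = 0.142×1.662^1.5 = 0.3044.
Overall selectivity = C_N/C_P = r_Nτ/(r_Pτ) = r_N/r_P = 0.522.

0.522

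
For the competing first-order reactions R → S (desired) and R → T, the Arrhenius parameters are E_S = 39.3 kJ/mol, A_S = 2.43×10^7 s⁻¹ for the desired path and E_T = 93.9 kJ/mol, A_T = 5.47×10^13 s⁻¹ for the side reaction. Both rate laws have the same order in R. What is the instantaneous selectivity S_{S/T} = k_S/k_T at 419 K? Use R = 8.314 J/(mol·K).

2.85

k_S/k_T = (A_S/A_T)·exp[−(E_S−E_T)/(RT)] = (A_S/A_T)·exp[(E_T−E_S)/(RT)].
(E_T−E_S)/(RT) = (93.9−39.3)×10³/(8.314×419) = 54600/3484 = 15.67.
k_S/k_T = (2.43×10^7/5.47×10^13)·exp(15.67) = 4.442×10^-7 × 6.411×10^6 = 2.85.
Since E_S < E_T, lowering the temperature improves selectivity toward S.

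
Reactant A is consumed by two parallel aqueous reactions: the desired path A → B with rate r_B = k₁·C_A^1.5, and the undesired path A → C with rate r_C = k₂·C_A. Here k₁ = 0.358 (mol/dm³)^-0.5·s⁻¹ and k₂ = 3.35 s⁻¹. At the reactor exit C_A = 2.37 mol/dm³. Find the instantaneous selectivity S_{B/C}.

0.165

S_{B/C} = r_B/r_C = (k₁·C_A^1.5)/(k₂·C_A) = (k₁/k₂)·C_A^0.5.
= (0.358×2.370^1.5) / (3.35×2.370) = 1.306/7.940 = 0.165.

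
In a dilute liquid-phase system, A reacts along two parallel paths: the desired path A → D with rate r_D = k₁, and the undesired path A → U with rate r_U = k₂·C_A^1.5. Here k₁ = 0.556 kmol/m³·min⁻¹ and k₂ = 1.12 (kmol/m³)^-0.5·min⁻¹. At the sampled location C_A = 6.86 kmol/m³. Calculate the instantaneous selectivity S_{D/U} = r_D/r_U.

S_{D/U} = r_D/r_U = (k₁)/(k₂·C_A^1.5) = (k₁/k₂)·C_A^-1.5.
= (0.556) / (1.12×6.860^1.5) = 0.5560/20.12 = 0.0276.
The undesired path is higher order in A, so low C_A (CSTR or dilute feed) favours D.

0.0276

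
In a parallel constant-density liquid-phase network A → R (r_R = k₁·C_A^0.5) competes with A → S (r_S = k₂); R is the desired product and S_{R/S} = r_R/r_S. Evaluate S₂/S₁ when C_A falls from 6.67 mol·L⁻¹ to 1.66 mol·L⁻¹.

0.499

S_{R/S} = (k₁/k₂)·C_A^0.5, so S₂/S₁ = (C_{A,2}/C_{A,1})^0.5.
= (1.66/6.67)^0.5 = (0.2489)^0.5 = 0.499.
Selectivity toward R falls as C_A falls — high-concentration operation is favoured.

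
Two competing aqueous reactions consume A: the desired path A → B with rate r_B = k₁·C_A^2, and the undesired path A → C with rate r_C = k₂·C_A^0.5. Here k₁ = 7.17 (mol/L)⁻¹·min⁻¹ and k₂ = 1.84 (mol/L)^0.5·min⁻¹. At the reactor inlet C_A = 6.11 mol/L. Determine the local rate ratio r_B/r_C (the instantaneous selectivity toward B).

58.9

S_{B/C} = r_B/r_C = (k₁·C_A^2)/(k₂·C_A^0.5) = (k₁/k₂)·C_A^1.5.
= (7.17×6.110^2) / (1.84×6.110^0.5) = 267.7/4.548 = 58.9.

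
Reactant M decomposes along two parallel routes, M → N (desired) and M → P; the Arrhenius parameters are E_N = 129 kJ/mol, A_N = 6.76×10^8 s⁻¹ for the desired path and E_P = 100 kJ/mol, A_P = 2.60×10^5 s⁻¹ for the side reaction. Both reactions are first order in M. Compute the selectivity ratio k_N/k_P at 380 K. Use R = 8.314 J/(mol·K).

0.268

k_N/k_P = (A_N/A_P)·exp[−(E_N−E_P)/(RT)] = (A_N/A_P)·exp[(E_P−E_N)/(RT)].
(E_P−E_N)/(RT) = (100−129)×10³/(8.314×380) = -29000/3159 = -9.179.
k_N/k_P = (6.76×10^8/2.60×10^5)·exp(-9.179) = 2600 × 1.032×10^-4 = 0.268.
Since E_N > E_P, raising the temperature improves selectivity toward N.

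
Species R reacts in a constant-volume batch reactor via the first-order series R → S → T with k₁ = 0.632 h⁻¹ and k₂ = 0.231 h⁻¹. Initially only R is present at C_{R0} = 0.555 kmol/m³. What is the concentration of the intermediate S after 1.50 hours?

For first-order series with pure R initially, C_S(t) = k₁C_{R0}/(k₂−k₁)·(e^(−k₁t) − e^(−k₂t)).
e^(−k₁t) = e^(−0.632×1.50) = e^(−0.9480) = 0.3875; e^(−k₂t) = e^(−0.3465) = 0.7072.
C_S = 0.632×0.555/(0.231−0.632) × (0.3875−0.7072) = (-0.8747)×(-0.3196) = 0.2796 kmol/m³.

0.280 kmol/m³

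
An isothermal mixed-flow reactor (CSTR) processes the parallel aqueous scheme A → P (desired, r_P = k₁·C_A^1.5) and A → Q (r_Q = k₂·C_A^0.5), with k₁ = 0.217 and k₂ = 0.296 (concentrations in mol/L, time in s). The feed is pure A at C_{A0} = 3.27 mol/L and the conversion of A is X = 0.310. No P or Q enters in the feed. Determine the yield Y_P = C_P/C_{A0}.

Exit C_A = C_{A0}(1−X) = 3.27×0.690 = 2.256 mol/L.
In a CSTR the entire volume is at exit conditions, so r_P = 0.217×2.256^1.5 = 0.7355 and r_Q = 0.296×2.256^0.5 = 0.4446.
Fraction of consumed A going to P: r_P/(r_P+r_Q) = 0.6232.
C_P = 0.6232·C_{A0}·X = 0.6232×3.27×0.310 = 0.632 mol/L; Y_P = C_P/C_{A0} = 0.193.

0.193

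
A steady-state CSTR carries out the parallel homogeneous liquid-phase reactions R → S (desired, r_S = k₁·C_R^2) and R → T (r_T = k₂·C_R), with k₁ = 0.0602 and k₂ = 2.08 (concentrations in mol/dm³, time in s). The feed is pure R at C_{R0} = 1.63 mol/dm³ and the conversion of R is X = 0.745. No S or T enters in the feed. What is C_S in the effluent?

Exit C_R = C_{R0}(1−X) = 1.63×0.255 = 0.4156 mol/dm³.
Rates in a CSTR are evaluated at the outlet concentration: r_S = 0.0602×0.4156^2 = 0.01040, r_T = 2.08×0.4156 = 0.8646.
Fraction of consumed R going to S: r_S/(r_S+r_T) = 0.01189.
C_S = 0.01189·C_{R0}·X = 0.01189×1.63×0.745 = 0.0144 mol/dm³.

0.0144 mol/dm³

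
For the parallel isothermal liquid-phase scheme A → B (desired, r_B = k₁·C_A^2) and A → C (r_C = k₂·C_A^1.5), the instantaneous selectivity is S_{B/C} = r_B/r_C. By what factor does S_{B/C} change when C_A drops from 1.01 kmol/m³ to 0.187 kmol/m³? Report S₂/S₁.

S_{B/C} = (k₁/k₂)·C_A^0.5, so S₂/S₁ = (C_{A,2}/C_{A,1})^0.5.
= (0.187/1.01)^0.5 = (0.1851)^0.5 = 0.430.
Selectivity toward B falls as C_A falls — high-concentration operation is favoured.

0.430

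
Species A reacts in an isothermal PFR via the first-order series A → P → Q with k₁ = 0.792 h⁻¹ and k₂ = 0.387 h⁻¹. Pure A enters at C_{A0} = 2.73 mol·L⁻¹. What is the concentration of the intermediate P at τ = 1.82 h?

1.38 mol·L⁻¹

The intermediate concentration in a first-order A→B→C sequence is C_P = k₁C_{A0}(e^(−k₁τ) − e^(−k₂τ))/(k₂−k₁).
e^(−k₁τ) = e^(−0.792×1.82) = e^(−1.441) = 0.2366; e^(−k₂τ) = e^(−0.7043) = 0.4944.
C_P = 0.792×2.73/(0.387−0.792) × (0.2366−0.4944) = (-5.339)×(-0.2578) = 1.377 mol·L⁻¹.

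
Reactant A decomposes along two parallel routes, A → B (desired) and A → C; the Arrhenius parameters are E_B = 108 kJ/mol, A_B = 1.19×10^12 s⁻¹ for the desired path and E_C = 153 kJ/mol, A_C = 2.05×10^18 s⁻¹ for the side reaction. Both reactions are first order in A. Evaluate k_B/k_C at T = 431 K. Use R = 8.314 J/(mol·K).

0.165

k_B/k_C = (A_B/A_C)·exp[−(E_B−E_C)/(RT)] = (A_B/A_C)·exp[(E_C−E_B)/(RT)].
(E_C−E_B)/(RT) = (153−108)×10³/(8.314×431) = 45000/3583 = 12.56.
k_B/k_C = (1.19×10^12/2.05×10^18)·exp(12.56) = 5.805×10^-7 × 2.844×10^5 = 0.165.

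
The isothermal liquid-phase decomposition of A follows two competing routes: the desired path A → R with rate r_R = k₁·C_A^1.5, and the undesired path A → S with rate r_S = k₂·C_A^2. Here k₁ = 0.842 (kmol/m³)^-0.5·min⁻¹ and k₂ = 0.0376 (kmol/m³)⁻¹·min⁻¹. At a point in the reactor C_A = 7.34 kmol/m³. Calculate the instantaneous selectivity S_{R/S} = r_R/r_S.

8.27

S_{R/S} = r_R/r_S = (k₁·C_A^1.5)/(k₂·C_A^2) = (k₁/k₂)·C_A^-0.5.
= (0.842×7.340^1.5) / (0.0376×7.340^2) = 16.74/2.026 = 8.27.
The undesired path is higher order in A, so low C_A (CSTR or dilute feed) favours R.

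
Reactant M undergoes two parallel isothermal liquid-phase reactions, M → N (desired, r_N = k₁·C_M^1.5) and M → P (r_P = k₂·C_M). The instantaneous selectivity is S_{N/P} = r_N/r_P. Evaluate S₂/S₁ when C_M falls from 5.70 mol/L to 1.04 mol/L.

S_{N/P} = (k₁/k₂)·C_M^0.5, so S₂/S₁ = (C_{M,2}/C_{M,1})^0.5.
= (1.04/5.70)^0.5 = (0.1825)^0.5 = 0.427.
Selectivity toward N falls as C_M falls — high-concentration operation is favoured.

0.427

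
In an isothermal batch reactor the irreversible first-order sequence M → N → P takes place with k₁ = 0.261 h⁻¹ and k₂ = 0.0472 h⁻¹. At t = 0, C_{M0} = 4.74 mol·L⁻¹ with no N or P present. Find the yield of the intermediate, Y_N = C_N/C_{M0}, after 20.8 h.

0.452

For first-order series with pure M initially, C_N(t) = k₁C_{M0}/(k₂−k₁)·(e^(−k₁t) − e^(−k₂t)).
e^(−k₁t) = e^(−0.261×20.8) = e^(−5.429) = 0.004388; e^(−k₂t) = e^(−0.9818) = 0.3747.
C_N = 0.261×4.74/(0.0472−0.261) × (0.004388−0.3747) = (-5.786)×(-0.3703) = 2.143 mol·L⁻¹.
Y_N = C_N/C_{M0} = 2.143/4.74 = 0.452.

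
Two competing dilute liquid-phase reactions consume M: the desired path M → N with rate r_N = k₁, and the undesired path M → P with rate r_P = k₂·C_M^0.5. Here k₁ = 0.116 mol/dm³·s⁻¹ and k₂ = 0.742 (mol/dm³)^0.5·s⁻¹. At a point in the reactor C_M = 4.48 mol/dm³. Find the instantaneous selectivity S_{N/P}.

0.0739

S_{N/P} = r_N/r_P = (k₁)/(k₂·C_M^0.5) = (k₁/k₂)·C_M^-0.5.
= (0.116) / (0.742×4.480^0.5) = 0.1160/1.571 = 0.0739.
The undesired path is higher order in M, so low C_M (CSTR or dilute feed) favours N.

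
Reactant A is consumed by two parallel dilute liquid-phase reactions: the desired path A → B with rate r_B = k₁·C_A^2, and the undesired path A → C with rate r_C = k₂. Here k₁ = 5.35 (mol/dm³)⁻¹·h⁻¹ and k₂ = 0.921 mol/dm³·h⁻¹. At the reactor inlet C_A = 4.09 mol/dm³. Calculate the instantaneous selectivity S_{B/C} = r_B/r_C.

97.2

S_{B/C} = r_B/r_C = (k₁·C_A^2)/(k₂) = (k₁/k₂)·C_A^2.
= (5.35×4.090^2) / (0.921) = 89.50/0.9210 = 97.2.
Since the desired path is higher order in A, keeping C_A high (PFR or concentrated feed) favours B.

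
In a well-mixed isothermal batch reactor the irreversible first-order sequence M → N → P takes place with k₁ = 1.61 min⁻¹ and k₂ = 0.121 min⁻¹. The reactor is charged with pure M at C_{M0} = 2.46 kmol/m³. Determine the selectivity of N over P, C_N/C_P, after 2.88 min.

The intermediate concentration in a first-order A→B→C sequence is C_N = k₁C_{M0}(e^(−k₁t) − e^(−k₂t))/(k₂−k₁).
e^(−k₁t) = e^(−1.61×2.88) = e^(−4.637) = 0.009689; e^(−k₂t) = e^(−0.3485) = 0.7058.
C_N = 1.61×2.46/(0.121−1.61) × (0.009689−0.7058) = (-2.660)×(-0.6961) = 1.851 kmol/m³.
C_M = C_{M0}e^(−k₁t) = 0.02383 kmol/m³, so C_P = C_{M0}−C_M−C_N = 0.5847 kmol/m³; C_N/C_P = 3.17.

3.17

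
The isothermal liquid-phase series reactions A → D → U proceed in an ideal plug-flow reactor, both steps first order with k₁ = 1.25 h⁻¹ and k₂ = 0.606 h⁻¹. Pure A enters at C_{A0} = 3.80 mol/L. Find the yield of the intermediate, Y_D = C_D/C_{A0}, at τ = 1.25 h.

For first-order series with pure A initially, C_D(τ) = k₁C_{A0}/(k₂−k₁)·(e^(−k₁τ) − e^(−k₂τ)).
e^(−k₁τ) = e^(−1.25×1.25) = e^(−1.562) = 0.2096; e^(−k₂τ) = e^(−0.7575) = 0.4688.
C_D = 1.25×3.80/(0.606−1.25) × (0.2096−0.4688) = (-7.376)×(-0.2592) = 1.912 mol/L.
Y_D = C_D/C_{A0} = 1.912/3.80 = 0.503.

0.503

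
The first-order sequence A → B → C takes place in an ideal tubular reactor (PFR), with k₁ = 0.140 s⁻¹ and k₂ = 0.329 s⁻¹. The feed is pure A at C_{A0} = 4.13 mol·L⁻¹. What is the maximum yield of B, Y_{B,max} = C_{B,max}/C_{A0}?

0.226

For a first-order series the maximum intermediate yield is C_{B,max}/C_{A0} = (k₁/k₂)^[k₂/(k₂−k₁)].
= (0.140/0.329)^(0.329/(0.329−0.140)) = (0.4255)^(1.741) = 0.2260.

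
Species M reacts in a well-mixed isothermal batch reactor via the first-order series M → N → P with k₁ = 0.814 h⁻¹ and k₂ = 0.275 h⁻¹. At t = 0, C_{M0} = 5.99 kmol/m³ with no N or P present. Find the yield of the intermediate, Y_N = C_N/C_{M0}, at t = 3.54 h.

0.486

The intermediate concentration in a first-order A→B→C sequence is C_N = k₁C_{M0}(e^(−k₁t) − e^(−k₂t))/(k₂−k₁).
e^(−k₁t) = e^(−0.814×3.54) = e^(−2.882) = 0.05605; e^(−k₂t) = e^(−0.9735) = 0.3778.
C_N = 0.814×5.99/(0.275−0.814) × (0.05605−0.3778) = (-9.046)×(-0.3217) = 2.910 kmol/m³.
Y_N = C_N/C_{M0} = 2.910/5.99 = 0.486.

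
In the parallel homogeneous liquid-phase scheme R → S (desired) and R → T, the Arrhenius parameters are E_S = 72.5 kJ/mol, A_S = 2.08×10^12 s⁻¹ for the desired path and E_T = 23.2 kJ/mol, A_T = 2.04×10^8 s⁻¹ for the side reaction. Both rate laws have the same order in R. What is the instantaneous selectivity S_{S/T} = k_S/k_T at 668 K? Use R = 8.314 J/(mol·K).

1.42

With equal orders, S_{S/T} = k_S/k_T = (A_S/A_T)·exp[(E_T−E_S)/(RT)].
(E_T−E_S)/(RT) = (23.2−72.5)×10³/(8.314×668) = -49300/5554 = -8.877.
k_S/k_T = (2.08×10^12/2.04×10^8)·exp(-8.877) = 10196 × 1.396×10^-4 = 1.42.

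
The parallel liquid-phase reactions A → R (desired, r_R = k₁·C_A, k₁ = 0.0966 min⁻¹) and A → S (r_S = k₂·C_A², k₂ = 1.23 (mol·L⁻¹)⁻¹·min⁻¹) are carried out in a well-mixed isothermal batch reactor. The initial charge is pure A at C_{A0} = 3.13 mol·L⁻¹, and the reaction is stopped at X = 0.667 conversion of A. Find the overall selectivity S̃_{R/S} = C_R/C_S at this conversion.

C_A = C_{A0}(1−X) = 1.042 mol·L⁻¹.
Along a PFR/batch, dC_R/dC_A = −r_R/(r_R+r_S) = −k₁/(k₁+k₂·C_A).
Integrating from C_{A0} to C_A: C_R = (0.0966/1.23)·ln[(0.0966+1.23·3.13)/(0.0966+1.23·1.04)] = 0.07854·ln(3.946/1.379) = 0.08260 mol·L⁻¹.
C_S = (C_{A0}−C_A)−C_R = 2.005 mol·L⁻¹; S̃_{R/S} = 0.08260/2.005 = 0.0412.

0.0412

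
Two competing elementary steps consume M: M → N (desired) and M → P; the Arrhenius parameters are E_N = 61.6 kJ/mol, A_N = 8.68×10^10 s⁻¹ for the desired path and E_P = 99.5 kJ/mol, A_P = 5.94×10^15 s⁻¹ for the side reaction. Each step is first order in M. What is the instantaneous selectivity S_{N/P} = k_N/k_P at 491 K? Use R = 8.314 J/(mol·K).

0.157

k_N/k_P = (A_N/A_P)·exp[−(E_N−E_P)/(RT)] = (A_N/A_P)·exp[(E_P−E_N)/(RT)].
(E_P−E_N)/(RT) = (99.5−61.6)×10³/(8.314×491) = 37900/4082 = 9.284.
k_N/k_P = (8.68×10^10/5.94×10^15)·exp(9.284) = 1.461×10^-5 × 10767 = 0.157.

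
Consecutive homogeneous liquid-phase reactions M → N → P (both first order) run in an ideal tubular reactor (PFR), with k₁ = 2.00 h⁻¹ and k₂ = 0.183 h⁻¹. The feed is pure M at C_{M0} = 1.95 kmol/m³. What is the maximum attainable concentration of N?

1.53 kmol/m³

For a first-order series the maximum intermediate yield is C_{N,max}/C_{M0} = (k₁/k₂)^[k₂/(k₂−k₁)].
= (2.00/0.183)^(0.183/(0.183−2.00)) = (10.93)^(-0.1007) = 0.7860.
C_{N,max} = 0.7860×1.95 = 1.53 kmol/m³.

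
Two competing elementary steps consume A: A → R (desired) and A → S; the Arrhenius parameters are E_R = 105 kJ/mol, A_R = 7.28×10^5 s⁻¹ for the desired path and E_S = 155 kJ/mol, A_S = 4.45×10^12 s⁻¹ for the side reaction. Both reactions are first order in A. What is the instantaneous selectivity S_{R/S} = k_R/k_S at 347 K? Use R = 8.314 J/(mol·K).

With equal orders, S_{R/S} = k_R/k_S = (A_R/A_S)·exp[(E_S−E_R)/(RT)].
(E_S−E_R)/(RT) = (155−105)×10³/(8.314×347) = 50000/2885 = 17.33.
k_R/k_S = (7.28×10^5/4.45×10^12)·exp(17.33) = 1.636×10^-7 × 3.364×10^7 = 5.50.
Since E_R < E_S, lowering the temperature improves selectivity toward R.

5.50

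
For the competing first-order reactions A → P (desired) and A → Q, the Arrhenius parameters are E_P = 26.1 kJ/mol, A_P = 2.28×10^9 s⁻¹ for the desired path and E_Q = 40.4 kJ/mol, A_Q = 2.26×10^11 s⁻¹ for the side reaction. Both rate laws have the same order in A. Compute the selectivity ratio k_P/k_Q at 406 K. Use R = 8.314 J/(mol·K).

Since both paths have the same order in A, the concentration cancels and S_{P/Q} = k_P/k_Q = (A_P/A_Q)·exp[(E_Q−E_P)/(RT)].
(E_Q−E_P)/(RT) = (40.4−26.1)×10³/(8.314×406) = 14300/3375 = 4.236.
k_P/k_Q = (2.28×10^9/2.26×10^11)·exp(4.236) = 0.01009 × 69.16 = 0.698.

0.698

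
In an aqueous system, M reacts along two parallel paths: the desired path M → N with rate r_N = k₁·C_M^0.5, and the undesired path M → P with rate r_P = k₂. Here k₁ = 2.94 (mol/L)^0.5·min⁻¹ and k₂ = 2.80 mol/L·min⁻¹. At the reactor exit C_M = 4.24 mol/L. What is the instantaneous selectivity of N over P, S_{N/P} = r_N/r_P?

S_{N/P} = r_N/r_P = (k₁·C_M^0.5)/(k₂) = (k₁/k₂)·C_M^0.5.
= (2.94×4.240^0.5) / (2.80) = 6.054/2.800 = 2.16.

2.16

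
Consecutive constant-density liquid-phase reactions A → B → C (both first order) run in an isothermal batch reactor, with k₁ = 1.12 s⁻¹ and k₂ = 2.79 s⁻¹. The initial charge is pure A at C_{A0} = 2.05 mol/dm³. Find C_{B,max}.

0.446 mol/dm³

At the optimum, C_{B,max}/C_{A0} = (k₁/k₂)^[k₂/(k₂−k₁)].
= (1.12/2.79)^(2.79/(2.79−1.12)) = (0.4014)^(1.671) = 0.2177.
C_{B,max} = 0.2177×2.05 = 0.446 mol/dm³.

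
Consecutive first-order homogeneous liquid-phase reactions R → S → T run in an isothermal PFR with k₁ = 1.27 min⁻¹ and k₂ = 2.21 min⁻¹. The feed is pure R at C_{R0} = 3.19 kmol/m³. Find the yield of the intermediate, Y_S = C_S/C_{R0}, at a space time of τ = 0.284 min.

0.221

The intermediate concentration in a first-order A→B→C sequence is C_S = k₁C_{R0}(e^(−k₁τ) − e^(−k₂τ))/(k₂−k₁).
e^(−k₁τ) = e^(−1.27×0.284) = e^(−0.3607) = 0.6972; e^(−k₂τ) = e^(−0.6276) = 0.5339.
C_S = 1.27×3.19/(2.21−1.27) × (0.6972−0.5339) = 4.310×0.1634 = 0.7040 kmol/m³.
Y_S = C_S/C_{R0} = 0.7040/3.19 = 0.221.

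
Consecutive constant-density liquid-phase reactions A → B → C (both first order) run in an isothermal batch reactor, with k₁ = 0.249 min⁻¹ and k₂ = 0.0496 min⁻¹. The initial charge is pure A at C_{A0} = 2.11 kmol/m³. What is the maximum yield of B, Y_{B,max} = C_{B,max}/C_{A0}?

At the optimum, C_{B,max}/C_{A0} = (k₁/k₂)^[k₂/(k₂−k₁)].
= (0.249/0.0496)^(0.0496/(0.0496−0.249)) = (5.020)^(-0.2487) = 0.6694.

0.669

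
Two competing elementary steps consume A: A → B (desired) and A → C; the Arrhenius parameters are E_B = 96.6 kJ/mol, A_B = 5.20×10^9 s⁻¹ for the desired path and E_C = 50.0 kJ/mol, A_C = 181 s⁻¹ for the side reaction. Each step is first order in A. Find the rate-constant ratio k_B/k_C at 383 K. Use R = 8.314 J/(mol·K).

Since both paths have the same order in A, the concentration cancels and S_{B/C} = k_B/k_C = (A_B/A_C)·exp[(E_C−E_B)/(RT)].
(E_C−E_B)/(RT) = (50.0−96.6)×10³/(8.314×383) = -46600/3184 = -14.63.
k_B/k_C = (5.20×10^9/181)·exp(-14.63) = 2.873×10^7 × 4.409×10^-7 = 12.7.

12.7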